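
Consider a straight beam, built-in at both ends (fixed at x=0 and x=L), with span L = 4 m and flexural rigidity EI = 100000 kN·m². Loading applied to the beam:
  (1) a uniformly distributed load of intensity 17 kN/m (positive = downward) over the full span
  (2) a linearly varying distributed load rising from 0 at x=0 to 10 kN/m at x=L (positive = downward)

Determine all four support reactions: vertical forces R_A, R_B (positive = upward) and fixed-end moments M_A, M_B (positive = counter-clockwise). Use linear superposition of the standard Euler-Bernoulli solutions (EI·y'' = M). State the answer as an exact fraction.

Load 1 — uniform load w=17 kN/m over full span:
  R_A = wL/2 = 17·4/2 = 34 kN
  M_A = wL²/12 = 17·4²/12 = 68/3 kN·m
  R_B = wL/2 = 17·4/2 = 34 kN
  M_B = -wL²/12 = -17·4²/12 = -68/3 kN·m
Load 2 — triangular load w₀=10 kN/m (0→w₀ over full span):
  R_A = 3w₀L/20 = 3·10·4/20 = 6 kN
  M_A = w₀L²/30 = 10·4²/30 = 16/3 kN·m
  R_B = 7w₀L/20 = 7·10·4/20 = 14 kN
  M_B = -w₀L²/20 = -10·4²/20 = -8 kN·m
Superposition: R_A = 40 kN, M_A = 28 kN·m, R_B = 48 kN, M_B = -92/3 kN·m

R_A = 40 kN, M_A = 28 kN·m, R_B = 48 kN, M_B = -92/3 kN·m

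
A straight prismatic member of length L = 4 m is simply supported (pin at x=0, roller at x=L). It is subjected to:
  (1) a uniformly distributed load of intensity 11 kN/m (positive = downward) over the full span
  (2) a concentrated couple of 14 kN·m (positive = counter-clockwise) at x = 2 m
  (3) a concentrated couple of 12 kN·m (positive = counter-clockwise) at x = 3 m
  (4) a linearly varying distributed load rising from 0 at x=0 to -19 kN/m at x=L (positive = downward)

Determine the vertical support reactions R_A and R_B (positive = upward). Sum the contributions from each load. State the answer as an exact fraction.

R_A = 95/6 kN, R_B = -59/6 kN

Load 1 — uniform load w=11 kN/m over full span:
  R_A = wL/2 = 11·4/2 = 22 kN
  R_B = wL/2 = 11·4/2 = 22 kN
Load 2 — applied couple M₀=14 kN·m at a=2 m (b=L-a=2):
  R_A = M₀/L = 14/4 = 7/2 kN
  R_B = -M₀/L = -14/4 = -7/2 kN
Load 3 — applied couple M₀=12 kN·m at a=3 m (b=L-a=1):
  R_A = M₀/L = 12/4 = 3 kN
  R_B = -M₀/L = -12/4 = -3 kN
Load 4 — triangular load w₀=-19 kN/m (0→w₀ over full span):
  R_A = w₀L/6 = (-19)·4/6 = -38/3 kN
  R_B = w₀L/3 = (-19)·4/3 = -76/3 kN
Superposition: R_A = 95/6 kN, R_B = -59/6 kN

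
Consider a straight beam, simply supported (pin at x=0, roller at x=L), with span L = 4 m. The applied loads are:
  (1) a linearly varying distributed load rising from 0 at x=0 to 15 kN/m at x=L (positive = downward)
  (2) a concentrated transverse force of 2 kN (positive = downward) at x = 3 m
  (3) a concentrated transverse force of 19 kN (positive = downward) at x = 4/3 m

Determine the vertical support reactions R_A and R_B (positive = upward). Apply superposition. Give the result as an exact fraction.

R_A = 139/6 kN, R_B = 167/6 kN

Load 1 — triangular load w₀=15 kN/m (0→w₀ over full span):
  R_A = w₀L/6 = 15·4/6 = 10 kN
  R_B = w₀L/3 = 15·4/3 = 20 kN
Load 2 — point force P=2 kN at a=3 m (b=L-a=1):
  R_A = Pb/L = 2·1/4 = 1/2 kN
  R_B = Pa/L = 2·3/4 = 3/2 kN
Load 3 — point force P=19 kN at a=4/3 m (b=L-a=8/3):
  R_A = Pb/L = 19·(8/3)/4 = 38/3 kN
  R_B = Pa/L = 19·(4/3)/4 = 19/3 kN
Superposition: R_A = 139/6 kN, R_B = 167/6 kN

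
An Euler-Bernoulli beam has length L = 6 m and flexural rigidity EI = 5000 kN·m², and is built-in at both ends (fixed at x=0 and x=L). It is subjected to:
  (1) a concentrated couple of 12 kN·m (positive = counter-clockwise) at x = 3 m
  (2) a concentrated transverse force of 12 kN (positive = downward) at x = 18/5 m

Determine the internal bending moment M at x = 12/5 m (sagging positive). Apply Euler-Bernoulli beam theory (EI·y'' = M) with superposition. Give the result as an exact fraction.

M(12/5) = 4641/625 kN·m

Load 1 — applied couple M₀=12 kN·m at a=3 m (b=L-a=3):
  M_1 = R_Ax - M_A  [x≤a] with R_A=3, M_A=3 = 3·(12/5) - 3 = 21/5 kN·m
Load 2 — point force P=12 kN at a=18/5 m (b=L-a=12/5):
  M_2 = Pb²(3a+b)x/L³ - Pab²/L²  [x≤a] = 12·(12/5)²·(3·(18/5)+(12/5))·(12/5)/6³ - 12·(18/5)·(12/5)²/6² = 2016/625 kN·m
Superposition: M = Σ M_i = 4641/625 kN·m ≈ 7.425600 kN·m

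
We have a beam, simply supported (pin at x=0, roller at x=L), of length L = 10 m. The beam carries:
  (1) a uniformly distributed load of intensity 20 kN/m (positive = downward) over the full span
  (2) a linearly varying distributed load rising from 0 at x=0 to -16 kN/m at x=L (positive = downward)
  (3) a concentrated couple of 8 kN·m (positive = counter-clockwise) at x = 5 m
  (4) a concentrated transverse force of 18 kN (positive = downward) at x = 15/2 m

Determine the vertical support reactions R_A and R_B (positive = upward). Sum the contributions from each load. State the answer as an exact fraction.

Load 1 — uniform load w=20 kN/m over full span:
  R_A = wL/2 = 20·10/2 = 100 kN
  R_B = wL/2 = 20·10/2 = 100 kN
Load 2 — triangular load w₀=-16 kN/m (0→w₀ over full span):
  R_A = w₀L/6 = (-16)·10/6 = -80/3 kN
  R_B = w₀L/3 = (-16)·10/3 = -160/3 kN
Load 3 — applied couple M₀=8 kN·m at a=5 m (b=L-a=5):
  R_A = M₀/L = 8/10 = 4/5 kN
  R_B = -M₀/L = -8/10 = -4/5 kN
Load 4 — point force P=18 kN at a=15/2 m (b=L-a=5/2):
  R_A = Pb/L = 18·(5/2)/10 = 9/2 kN
  R_B = Pa/L = 18·(15/2)/10 = 27/2 kN
Superposition: R_A = 2359/30 kN, R_B = 1781/30 kN

R_A = 2359/30 kN, R_B = 1781/30 kN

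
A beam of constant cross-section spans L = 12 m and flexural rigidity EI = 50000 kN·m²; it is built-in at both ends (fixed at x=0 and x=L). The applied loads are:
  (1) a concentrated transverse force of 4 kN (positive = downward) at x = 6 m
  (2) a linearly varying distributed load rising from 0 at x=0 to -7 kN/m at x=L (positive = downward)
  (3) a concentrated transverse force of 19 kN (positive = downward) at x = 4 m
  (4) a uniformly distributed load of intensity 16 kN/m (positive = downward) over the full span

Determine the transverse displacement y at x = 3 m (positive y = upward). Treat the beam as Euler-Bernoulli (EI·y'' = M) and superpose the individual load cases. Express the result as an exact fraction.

Load 1 — point force P=4 kN at a=6 m (b=L-a=6):
  y_1 = -Pb²x²(3aL-(3a+b)x)/(6L³EI)  [x≤a] = -4·6²·3²·(3·6·12-(3·6+6)·3)/(6·12³·50000) = -9/25000 m
Load 2 — triangular load w₀=-7 kN/m (0→w₀ over full span):
  y_2 = -w₀x²(L-x)²(x+2L)/(120LEI) = -(-7)·3²·(12-3)²·(3+2·12)/(120·12·50000) = 15309/8000000 m
Load 3 — point force P=19 kN at a=4 m (b=L-a=8):
  y_3 = -Pb²x²(3aL-(3a+b)x)/(6L³EI)  [x≤a] = -19·8²·3²·(3·4·12-(3·4+8)·3)/(6·12³·50000) = -133/75000 m
Load 4 — uniform load w=16 kN/m over full span:
  y_4 = -wx²(L-x)²/(24EI) = -16·3²·(12-3)²/(24·50000) = -243/25000 m
Superposition: y = Σ y_i = -238553/24000000 m ≈ -0.009940 m

y(3) = -238553/24000000 m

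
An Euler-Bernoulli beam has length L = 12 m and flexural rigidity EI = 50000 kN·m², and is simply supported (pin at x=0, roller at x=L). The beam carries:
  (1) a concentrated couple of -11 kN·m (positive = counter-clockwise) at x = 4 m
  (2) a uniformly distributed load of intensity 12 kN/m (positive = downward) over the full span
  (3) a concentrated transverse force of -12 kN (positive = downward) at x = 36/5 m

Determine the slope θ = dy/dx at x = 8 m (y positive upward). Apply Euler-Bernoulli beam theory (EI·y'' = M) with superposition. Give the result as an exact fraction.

θ(8) = 69439/9375000 rad

Load 1 — applied couple M₀=-11 kN·m at a=4 m (b=L-a=8):
  θ_1 = (M₀x²/(2L)-M₀(x-a)+C₁)/EI  [x>a] with C₁=M₀(3b²-L²)/(6L)=-22/3 = ((-11)·8²/(2·12)-(-11)·(8-4)+(-22/3))/50000 = 11/75000 rad
Load 2 — uniform load w=12 kN/m over full span:
  θ_2 = -w(L³-6Lx²+4x³)/(24EI) = -12·(12³-6·12·8²+4·8³)/(24·50000) = 26/3125 rad
Load 3 — point force P=-12 kN at a=36/5 m (b=L-a=24/5):
  θ_3 = -Pa(2L²-6Lx+3x²+a²)/(6LEI)  [x>a] = -(-12)·(36/5)·(2·12²-6·12·8+3·8²+(36/5)²)/(6·12·50000) = -414/390625 rad
Superposition: θ = Σ θ_i = 69439/9375000 rad ≈ 0.007407 rad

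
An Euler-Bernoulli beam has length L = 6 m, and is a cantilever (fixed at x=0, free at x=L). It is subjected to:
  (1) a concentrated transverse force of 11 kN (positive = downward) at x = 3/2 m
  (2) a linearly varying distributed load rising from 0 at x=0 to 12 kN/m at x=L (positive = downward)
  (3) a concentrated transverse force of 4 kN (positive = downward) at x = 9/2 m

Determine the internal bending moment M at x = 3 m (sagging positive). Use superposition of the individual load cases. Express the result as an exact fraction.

Load 1 — point force P=11 kN at a=3/2 m (b=L-a=9/2):
  M_1 = 0  [x>a] = 0 kN·m
Load 2 — triangular load w₀=12 kN/m (0→w₀ over full span):
  M_2 = w₀Lx/2 - w₀L²/3 - w₀x³/(6L) = 12·6·3/2 - 12·6²/3 - 12·3³/(6·6) = -45 kN·m
Load 3 — point force P=4 kN at a=9/2 m (b=L-a=3/2):
  M_3 = -P(a-x)  [x≤a] = -4·((9/2)-3) = -6 kN·m
Superposition: M = Σ M_i = -51 kN·m ≈ -51.000000 kN·m

M(3) = -51 kN·m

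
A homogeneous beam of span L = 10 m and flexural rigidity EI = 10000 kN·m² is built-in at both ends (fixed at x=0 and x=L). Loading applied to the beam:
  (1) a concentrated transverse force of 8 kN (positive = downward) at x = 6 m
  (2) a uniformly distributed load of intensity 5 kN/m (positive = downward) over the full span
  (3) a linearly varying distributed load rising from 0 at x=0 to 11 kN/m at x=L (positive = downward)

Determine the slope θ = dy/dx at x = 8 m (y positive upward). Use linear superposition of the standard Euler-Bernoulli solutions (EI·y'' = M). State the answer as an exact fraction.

Load 1 — point force P=8 kN at a=6 m (b=L-a=4):
  θ_1 = Pa²(L-x)(2bL-(3b+a)(L-x))/(2L³EI)  [x>a] = 8·6²·(10-8)·(2·4·10-(3·4+6)·(10-8))/(2·10³·10000) = 99/78125 rad
Load 2 — uniform load w=5 kN/m over full span:
  θ_2 = -wx(L-x)(L-2x)/(12EI) = -5·8·(10-8)·(10-2·8)/(12·10000) = 1/250 rad
Load 3 — triangular load w₀=11 kN/m (0→w₀ over full span):
  θ_3 = -w₀(2x(L-x)(L-2x)(x+2L)+x²(L-x)²)/(120LEI) = -11·(2·8·(10-8)·(10-2·8)·(8+2·10)+8²·(10-8)²)/(120·10·10000) = 44/9375 rad
Superposition: θ = Σ θ_i = 4669/468750 rad ≈ 0.009961 rad

θ(8) = 4669/468750 rad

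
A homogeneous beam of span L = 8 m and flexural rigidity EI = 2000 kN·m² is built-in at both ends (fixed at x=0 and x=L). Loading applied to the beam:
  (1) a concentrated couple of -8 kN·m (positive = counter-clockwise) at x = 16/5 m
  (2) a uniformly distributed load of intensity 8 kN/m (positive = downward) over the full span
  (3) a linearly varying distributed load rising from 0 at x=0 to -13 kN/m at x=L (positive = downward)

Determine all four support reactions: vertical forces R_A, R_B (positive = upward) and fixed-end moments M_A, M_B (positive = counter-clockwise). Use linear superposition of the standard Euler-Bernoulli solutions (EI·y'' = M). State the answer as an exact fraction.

Load 1 — applied couple M₀=-8 kN·m at a=16/5 m (b=L-a=24/5):
  R_A = 6M₀ab/L³ = 6·(-8)·(16/5)·(24/5)/8³ = -36/25 kN
  M_A = M₀b(2a-b)/L² = (-8)·(24/5)·(2·(16/5)-(24/5))/8² = -24/25 kN·m
  R_B = -6M₀ab/L³ = -6·(-8)·(16/5)·(24/5)/8³ = 36/25 kN
  M_B = M₀a(2b-a)/L² = (-8)·(16/5)·(2·(24/5)-(16/5))/8² = -64/25 kN·m
Load 2 — uniform load w=8 kN/m over full span:
  R_A = wL/2 = 8·8/2 = 32 kN
  M_A = wL²/12 = 8·8²/12 = 128/3 kN·m
  R_B = wL/2 = 8·8/2 = 32 kN
  M_B = -wL²/12 = -8·8²/12 = -128/3 kN·m
Load 3 — triangular load w₀=-13 kN/m (0→w₀ over full span):
  R_A = 3w₀L/20 = 3·(-13)·8/20 = -78/5 kN
  M_A = w₀L²/30 = (-13)·8²/30 = -416/15 kN·m
  R_B = 7w₀L/20 = 7·(-13)·8/20 = -182/5 kN
  M_B = -w₀L²/20 = -(-13)·8²/20 = 208/5 kN·m
Superposition: R_A = 374/25 kN, M_A = 1048/75 kN·m, R_B = -74/25 kN, M_B = -272/75 kN·m

R_A = 374/25 kN, M_A = 1048/75 kN·m, R_B = -74/25 kN, M_B = -272/75 kN·m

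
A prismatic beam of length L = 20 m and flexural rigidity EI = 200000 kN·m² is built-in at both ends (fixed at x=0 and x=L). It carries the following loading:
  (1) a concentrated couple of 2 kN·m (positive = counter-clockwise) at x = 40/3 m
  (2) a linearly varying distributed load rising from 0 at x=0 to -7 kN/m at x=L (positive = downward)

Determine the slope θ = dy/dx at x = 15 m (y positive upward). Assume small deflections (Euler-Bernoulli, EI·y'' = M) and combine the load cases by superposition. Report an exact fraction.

Load 1 — applied couple M₀=2 kN·m at a=40/3 m (b=L-a=20/3):
  θ_1 = (R_Ax²/2 - M_Ax - M₀(x-a))/EI  [x>a] with R_A=2/15, M_A=2/3 = ((2/15)·15²/2 - (2/3)·15 - 2·(15-(40/3)))/200000 = 1/120000 rad
Load 2 — triangular load w₀=-7 kN/m (0→w₀ over full span):
  θ_2 = -w₀(2x(L-x)(L-2x)(x+2L)+x²(L-x)²)/(120LEI) = -(-7)·(2·15·(20-15)·(20-2·15)·(15+2·20)+15²·(20-15)²)/(120·20·200000) = -287/256000 rad
Superposition: θ = Σ θ_i = -4273/3840000 rad ≈ -0.001113 rad

θ(15) = -4273/3840000 rad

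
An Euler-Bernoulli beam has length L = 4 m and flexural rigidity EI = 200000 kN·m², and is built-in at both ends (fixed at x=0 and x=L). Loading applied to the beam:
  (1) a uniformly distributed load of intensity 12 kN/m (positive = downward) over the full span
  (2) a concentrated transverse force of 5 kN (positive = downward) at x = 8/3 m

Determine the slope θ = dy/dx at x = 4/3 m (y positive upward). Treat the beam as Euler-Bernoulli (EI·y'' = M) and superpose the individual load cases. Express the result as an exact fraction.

Load 1 — uniform load w=12 kN/m over full span:
  θ_1 = -wx(L-x)(L-2x)/(12EI) = -12·(4/3)·(4-(4/3))·(4-2·(4/3))/(12·200000) = -2/84375 rad
Load 2 — point force P=5 kN at a=8/3 m (b=L-a=4/3):
  θ_2 = -Pb²x(2aL-(3a+b)x)/(2L³EI)  [x≤a] = -5·(4/3)²·(4/3)·(2·(8/3)·4-(3·(8/3)+(4/3))·(4/3))/(2·4³·200000) = -1/243000 rad
Superposition: θ = Σ θ_i = -169/6075000 rad ≈ -0.000028 rad

θ(4/3) = -169/6075000 rad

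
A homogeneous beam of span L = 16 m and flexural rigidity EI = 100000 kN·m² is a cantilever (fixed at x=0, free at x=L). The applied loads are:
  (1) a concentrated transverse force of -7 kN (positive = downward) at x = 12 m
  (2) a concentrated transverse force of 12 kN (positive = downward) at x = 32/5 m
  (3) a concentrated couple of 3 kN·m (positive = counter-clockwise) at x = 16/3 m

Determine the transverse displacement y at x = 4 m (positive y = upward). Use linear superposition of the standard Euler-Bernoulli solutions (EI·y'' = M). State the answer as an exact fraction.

Load 1 — point force P=-7 kN at a=12 m (b=L-a=4):
  y_1 = -Px²(3a-x)/(6EI)  [x≤a] = -(-7)·4²·(3·12-4)/(6·100000) = 56/9375 m
Load 2 — point force P=12 kN at a=32/5 m (b=L-a=48/5):
  y_2 = -Px²(3a-x)/(6EI)  [x≤a] = -12·4²·(3·(32/5)-4)/(6·100000) = -76/15625 m
Load 3 — applied couple M₀=3 kN·m at a=16/3 m (b=L-a=32/3):
  y_3 = M₀x²/(2EI)  [x≤a] = 3·4²/(2·100000) = 3/12500 m
Superposition: y = Σ y_i = 253/187500 m ≈ 0.001349 m

y(4) = 253/187500 m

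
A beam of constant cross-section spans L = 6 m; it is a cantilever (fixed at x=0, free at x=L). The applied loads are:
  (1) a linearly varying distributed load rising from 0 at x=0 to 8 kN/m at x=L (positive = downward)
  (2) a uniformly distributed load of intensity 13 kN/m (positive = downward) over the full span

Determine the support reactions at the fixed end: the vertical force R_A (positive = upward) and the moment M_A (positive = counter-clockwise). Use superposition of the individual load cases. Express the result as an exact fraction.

R_A = 102 kN, M_A = 330 kN·m

Load 1 — triangular load w₀=8 kN/m (0→w₀ over full span):
  R_A = w₀L/2 = 8·6/2 = 24 kN
  M_A = w₀L²/3 = 8·6²/3 = 96 kN·m
Load 2 — uniform load w=13 kN/m over full span:
  R_A = wL = 13·6 = 78 kN
  M_A = wL²/2 = 13·6²/2 = 234 kN·m
Superposition: R_A = 102 kN, M_A = 330 kN·m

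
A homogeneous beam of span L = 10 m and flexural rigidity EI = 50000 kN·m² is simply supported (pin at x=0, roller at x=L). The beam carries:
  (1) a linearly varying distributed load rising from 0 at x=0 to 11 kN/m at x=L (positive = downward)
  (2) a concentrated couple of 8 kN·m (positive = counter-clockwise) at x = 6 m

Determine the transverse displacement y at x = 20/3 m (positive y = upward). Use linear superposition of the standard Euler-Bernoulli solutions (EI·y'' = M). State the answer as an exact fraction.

Load 1 — triangular load w₀=11 kN/m (0→w₀ over full span):
  y_1 = -w₀x(7L⁴-10L²x²+3x⁴)/(360LEI) = -11·(20/3)·(7·10⁴-10·10²·(20/3)²+3·(20/3)⁴)/(360·10·50000) = -187/14580 m
Load 2 — applied couple M₀=8 kN·m at a=6 m (b=L-a=4):
  y_2 = (M₀x³/(6L)-M₀(x-a)²/2+C₁x)/EI  [x>a] with C₁=M₀(3b²-L²)/(6L)=-104/15 = (8·(20/3)³/(6·10)-8·((20/3)-6)²/2+(-104/15)·(20/3))/50000 = -43/253125 m
Superposition: y = Σ y_i = -118423/9112500 m ≈ -0.012996 m

y(20/3) = -118423/9112500 m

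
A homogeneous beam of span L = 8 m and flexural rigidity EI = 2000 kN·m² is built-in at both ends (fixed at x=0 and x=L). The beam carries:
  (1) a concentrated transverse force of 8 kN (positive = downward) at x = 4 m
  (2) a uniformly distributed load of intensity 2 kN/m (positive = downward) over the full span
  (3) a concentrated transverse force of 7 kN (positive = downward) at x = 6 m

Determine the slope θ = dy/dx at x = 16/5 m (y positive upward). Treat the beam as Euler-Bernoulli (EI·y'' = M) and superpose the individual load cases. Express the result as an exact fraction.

θ(16/5) = -751/125000 rad

Load 1 — point force P=8 kN at a=4 m (b=L-a=4):
  θ_1 = -Pb²x(2aL-(3a+b)x)/(2L³EI)  [x≤a] = -8·4²·(16/5)·(2·4·8-(3·4+4)·(16/5))/(2·8³·2000) = -8/3125 rad
Load 2 — uniform load w=2 kN/m over full span:
  θ_2 = -wx(L-x)(L-2x)/(12EI) = -2·(16/5)·(8-(16/5))·(8-2·(16/5))/(12·2000) = -32/15625 rad
Load 3 — point force P=7 kN at a=6 m (b=L-a=2):
  θ_3 = -Pb²x(2aL-(3a+b)x)/(2L³EI)  [x≤a] = -7·2²·(16/5)·(2·6·8-(3·6+2)·(16/5))/(2·8³·2000) = -7/5000 rad
Superposition: θ = Σ θ_i = -751/125000 rad ≈ -0.006008 rad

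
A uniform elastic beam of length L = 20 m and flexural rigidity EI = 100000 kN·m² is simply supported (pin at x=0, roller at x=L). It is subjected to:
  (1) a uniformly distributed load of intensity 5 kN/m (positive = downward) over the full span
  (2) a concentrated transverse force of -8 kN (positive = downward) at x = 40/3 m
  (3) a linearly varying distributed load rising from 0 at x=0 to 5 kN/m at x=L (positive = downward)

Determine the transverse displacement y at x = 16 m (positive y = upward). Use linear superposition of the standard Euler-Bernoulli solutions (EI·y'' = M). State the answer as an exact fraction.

Load 1 — uniform load w=5 kN/m over full span:
  y_1 = -wx(L³-2Lx²+x³)/(24EI) = -5·16·(20³-2·20·16²+16³)/(24·100000) = -116/1875 m
Load 2 — point force P=-8 kN at a=40/3 m (b=L-a=20/3):
  y_2 = -Pa(L-x)(2Lx-a²-x²)/(6LEI)  [x>a] = -(-8)·(40/3)·(20-16)·(2·20·16-(40/3)²-16²)/(6·20·100000) = 1856/253125 m
Load 3 — triangular load w₀=5 kN/m (0→w₀ over full span):
  y_3 = -w₀x(7L⁴-10L²x²+3x⁴)/(360LEI) = -5·16·(7·20⁴-10·20²·16²+3·16⁴)/(360·20·100000) = -508/15625 m
Superposition: y = Σ y_i = -110168/1265625 m ≈ -0.087046 m

y(16) = -110168/1265625 m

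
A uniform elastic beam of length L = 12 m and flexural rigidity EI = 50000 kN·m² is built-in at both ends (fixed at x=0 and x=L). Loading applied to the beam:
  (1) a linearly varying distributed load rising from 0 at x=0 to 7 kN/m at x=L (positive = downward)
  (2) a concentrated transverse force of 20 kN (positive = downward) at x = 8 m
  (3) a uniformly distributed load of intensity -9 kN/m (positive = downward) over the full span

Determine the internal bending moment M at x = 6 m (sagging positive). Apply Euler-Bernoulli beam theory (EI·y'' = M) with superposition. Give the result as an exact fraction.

Load 1 — triangular load w₀=7 kN/m (0→w₀ over full span):
  M_1 = 3w₀Lx/20 - w₀L²/30 - w₀x³/(6L) = 3·7·12·6/20 - 7·12²/30 - 7·6³/(6·12) = 21 kN·m
Load 2 — point force P=20 kN at a=8 m (b=L-a=4):
  M_2 = Pb²(3a+b)x/L³ - Pab²/L²  [x≤a] = 20·4²·(3·8+4)·6/12³ - 20·8·4²/12² = 40/3 kN·m
Load 3 — uniform load w=-9 kN/m over full span:
  M_3 = wLx/2 - wL²/12 - wx²/2 = (-9)·12·6/2 - (-9)·12²/12 - (-9)·6²/2 = -54 kN·m
Superposition: M = Σ M_i = -59/3 kN·m ≈ -19.666667 kN·m

M(6) = -59/3 kN·m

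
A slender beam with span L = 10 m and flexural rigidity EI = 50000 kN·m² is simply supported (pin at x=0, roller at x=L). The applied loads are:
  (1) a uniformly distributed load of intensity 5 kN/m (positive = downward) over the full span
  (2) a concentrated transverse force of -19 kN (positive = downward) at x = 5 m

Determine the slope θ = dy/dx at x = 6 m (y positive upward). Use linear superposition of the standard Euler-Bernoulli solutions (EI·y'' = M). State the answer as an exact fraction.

Load 1 — uniform load w=5 kN/m over full span:
  θ_1 = -w(L³-6Lx²+4x³)/(24EI) = -5·(10³-6·10·6²+4·6³)/(24·50000) = 37/30000 rad
Load 2 — point force P=-19 kN at a=5 m (b=L-a=5):
  θ_2 = -Pa(2L²-6Lx+3x²+a²)/(6LEI)  [x>a] = -(-19)·5·(2·10²-6·10·6+3·6²+5²)/(6·10·50000) = -171/200000 rad
Superposition: θ = Σ θ_i = 227/600000 rad ≈ 0.000378 rad

θ(6) = 227/600000 rad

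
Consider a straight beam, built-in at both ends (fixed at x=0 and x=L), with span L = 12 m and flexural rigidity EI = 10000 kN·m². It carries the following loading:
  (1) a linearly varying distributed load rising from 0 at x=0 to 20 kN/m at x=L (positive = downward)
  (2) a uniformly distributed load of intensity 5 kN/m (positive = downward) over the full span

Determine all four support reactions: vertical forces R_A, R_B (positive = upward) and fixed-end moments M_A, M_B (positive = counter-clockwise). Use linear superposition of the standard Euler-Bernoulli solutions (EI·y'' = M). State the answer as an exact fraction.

R_A = 66 kN, M_A = 156 kN·m, R_B = 114 kN, M_B = -204 kN·m

Load 1 — triangular load w₀=20 kN/m (0→w₀ over full span):
  R_A = 3w₀L/20 = 3·20·12/20 = 36 kN
  M_A = w₀L²/30 = 20·12²/30 = 96 kN·m
  R_B = 7w₀L/20 = 7·20·12/20 = 84 kN
  M_B = -w₀L²/20 = -20·12²/20 = -144 kN·m
Load 2 — uniform load w=5 kN/m over full span:
  R_A = wL/2 = 5·12/2 = 30 kN
  M_A = wL²/12 = 5·12²/12 = 60 kN·m
  R_B = wL/2 = 5·12/2 = 30 kN
  M_B = -wL²/12 = -5·12²/12 = -60 kN·m
Superposition: R_A = 66 kN, M_A = 156 kN·m, R_B = 114 kN, M_B = -204 kN·m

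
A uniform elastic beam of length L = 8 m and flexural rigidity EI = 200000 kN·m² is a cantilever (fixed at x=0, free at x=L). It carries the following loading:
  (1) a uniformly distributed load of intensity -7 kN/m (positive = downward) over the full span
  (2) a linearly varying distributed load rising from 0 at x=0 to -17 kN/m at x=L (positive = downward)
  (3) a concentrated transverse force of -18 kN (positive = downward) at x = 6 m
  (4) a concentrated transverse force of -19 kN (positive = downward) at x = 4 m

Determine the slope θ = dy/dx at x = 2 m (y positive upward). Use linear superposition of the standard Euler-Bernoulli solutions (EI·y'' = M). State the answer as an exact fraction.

θ(2) = 14761/2400000 rad

Load 1 — uniform load w=-7 kN/m over full span:
  θ_1 = -wx(x²-3Lx+3L²)/(6EI) = -(-7)·2·(2²-3·8·2+3·8²)/(6·200000) = 259/150000 rad
Load 2 — triangular load w₀=-17 kN/m (0→w₀ over full span):
  θ_2 = (w₀Lx²/4-w₀L²x/3-w₀x⁴/(24L))/EI = ((-17)·8·2²/4-(-17)·8²·2/3-(-17)·2⁴/(24·8))/200000 = 2363/800000 rad
Load 3 — point force P=-18 kN at a=6 m (b=L-a=2):
  θ_3 = -Px(2a-x)/(2EI)  [x≤a] = -(-18)·2·(2·6-2)/(2·200000) = 9/10000 rad
Load 4 — point force P=-19 kN at a=4 m (b=L-a=4):
  θ_4 = -Px(2a-x)/(2EI)  [x≤a] = -(-19)·2·(2·4-2)/(2·200000) = 57/100000 rad
Superposition: θ = Σ θ_i = 14761/2400000 rad ≈ 0.006150 rad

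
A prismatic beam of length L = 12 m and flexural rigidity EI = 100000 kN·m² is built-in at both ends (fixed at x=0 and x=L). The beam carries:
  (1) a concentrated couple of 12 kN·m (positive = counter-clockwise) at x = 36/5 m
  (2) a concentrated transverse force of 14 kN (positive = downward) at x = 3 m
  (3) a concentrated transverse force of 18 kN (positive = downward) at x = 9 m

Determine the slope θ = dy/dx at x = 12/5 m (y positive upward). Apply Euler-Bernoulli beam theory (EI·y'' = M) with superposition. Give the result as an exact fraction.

Load 1 — applied couple M₀=12 kN·m at a=36/5 m (b=L-a=24/5):
  θ_1 = (R_Ax²/2 - M_Ax)/EI  [x≤a] with R_A=36/25, M_A=96/25 = ((36/25)·(12/5)²/2 - (96/25)·(12/5))/100000 = -99/1953125 rad
Load 2 — point force P=14 kN at a=3 m (b=L-a=9):
  θ_2 = -Pb²x(2aL-(3a+b)x)/(2L³EI)  [x≤a] = -14·9²·(12/5)·(2·3·12-(3·3+9)·(12/5))/(2·12³·100000) = -567/2500000 rad
Load 3 — point force P=18 kN at a=9 m (b=L-a=3):
  θ_3 = -Pb²x(2aL-(3a+b)x)/(2L³EI)  [x≤a] = -18·3²·(12/5)·(2·9·12-(3·9+3)·(12/5))/(2·12³·100000) = -81/500000 rad
Superposition: θ = Σ θ_i = -6867/15625000 rad ≈ -0.000439 rad

θ(12/5) = -6867/15625000 rad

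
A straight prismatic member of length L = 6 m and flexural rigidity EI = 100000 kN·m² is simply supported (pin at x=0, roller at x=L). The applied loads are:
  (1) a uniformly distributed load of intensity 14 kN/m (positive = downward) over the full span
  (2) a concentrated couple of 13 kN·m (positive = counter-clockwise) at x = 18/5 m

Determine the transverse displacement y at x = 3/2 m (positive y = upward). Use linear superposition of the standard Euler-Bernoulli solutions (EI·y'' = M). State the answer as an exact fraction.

y(3/2) = -283599/160000000 m

Load 1 — uniform load w=14 kN/m over full span:
  y_1 = -wx(L³-2Lx²+x³)/(24EI) = -14·(3/2)·(6³-2·6·(3/2)²+(3/2)³)/(24·100000) = -10773/6400000 m
Load 2 — applied couple M₀=13 kN·m at a=18/5 m (b=L-a=12/5):
  y_2 = (M₀x³/(6L)+C₁x)/EI  [x≤a] with C₁=M₀(3b²-L²)/(6L)=-169/25 = (13·(3/2)³/(6·6)+(-169/25)·(3/2))/100000 = -7137/80000000 m
Superposition: y = Σ y_i = -283599/160000000 m ≈ -0.001772 m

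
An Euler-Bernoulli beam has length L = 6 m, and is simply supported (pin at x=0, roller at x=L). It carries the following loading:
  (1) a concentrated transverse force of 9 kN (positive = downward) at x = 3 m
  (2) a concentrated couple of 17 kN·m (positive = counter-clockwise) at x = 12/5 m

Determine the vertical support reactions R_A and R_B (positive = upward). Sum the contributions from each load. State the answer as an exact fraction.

R_A = 22/3 kN, R_B = 5/3 kN

Load 1 — point force P=9 kN at a=3 m (b=L-a=3):
  R_A = Pb/L = 9·3/6 = 9/2 kN
  R_B = Pa/L = 9·3/6 = 9/2 kN
Load 2 — applied couple M₀=17 kN·m at a=12/5 m (b=L-a=18/5):
  R_A = M₀/L = 17/6 kN
  R_B = -M₀/L = -17/6 kN
Superposition: R_A = 22/3 kN, R_B = 5/3 kN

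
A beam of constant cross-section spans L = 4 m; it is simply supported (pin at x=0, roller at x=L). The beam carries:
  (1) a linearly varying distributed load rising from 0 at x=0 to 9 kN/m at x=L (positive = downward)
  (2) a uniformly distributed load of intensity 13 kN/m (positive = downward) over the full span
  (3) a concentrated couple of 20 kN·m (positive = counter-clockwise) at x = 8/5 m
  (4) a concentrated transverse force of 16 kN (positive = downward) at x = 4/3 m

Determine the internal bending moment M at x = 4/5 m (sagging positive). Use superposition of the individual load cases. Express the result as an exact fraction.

M(4/5) = 12668/375 kN·m

Load 1 — triangular load w₀=9 kN/m (0→w₀ over full span):
  M_1 = w₀Lx/6 - w₀x³/(6L) = 9·4·(4/5)/6 - 9·(4/5)³/(6·4) = 576/125 kN·m
Load 2 — uniform load w=13 kN/m over full span:
  M_2 = wx(L-x)/2 = 13·(4/5)·(4-(4/5))/2 = 416/25 kN·m
Load 3 — applied couple M₀=20 kN·m at a=8/5 m (b=L-a=12/5):
  M_3 = M₀x/L  [x≤a] = 20·(4/5)/4 = 4 kN·m
Load 4 — point force P=16 kN at a=4/3 m (b=L-a=8/3):
  M_4 = Pbx/L  [x≤a] = 16·(8/3)·(4/5)/4 = 128/15 kN·m
Superposition: M = Σ M_i = 12668/375 kN·m ≈ 33.781333 kN·m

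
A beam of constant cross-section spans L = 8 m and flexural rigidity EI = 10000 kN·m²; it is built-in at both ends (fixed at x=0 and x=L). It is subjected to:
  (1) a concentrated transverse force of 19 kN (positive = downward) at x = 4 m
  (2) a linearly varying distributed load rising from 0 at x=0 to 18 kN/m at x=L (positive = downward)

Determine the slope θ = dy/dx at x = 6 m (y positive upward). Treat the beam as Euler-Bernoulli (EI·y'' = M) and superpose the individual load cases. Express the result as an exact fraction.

θ(6) = 559/100000 rad

Load 1 — point force P=19 kN at a=4 m (b=L-a=4):
  θ_1 = Pa²(L-x)(2bL-(3b+a)(L-x))/(2L³EI)  [x>a] = 19·4²·(8-6)·(2·4·8-(3·4+4)·(8-6))/(2·8³·10000) = 19/10000 rad
Load 2 — triangular load w₀=18 kN/m (0→w₀ over full span):
  θ_2 = -w₀(2x(L-x)(L-2x)(x+2L)+x²(L-x)²)/(120LEI) = -18·(2·6·(8-6)·(8-2·6)·(6+2·8)+6²·(8-6)²)/(120·8·10000) = 369/100000 rad
Superposition: θ = Σ θ_i = 559/100000 rad ≈ 0.005590 rad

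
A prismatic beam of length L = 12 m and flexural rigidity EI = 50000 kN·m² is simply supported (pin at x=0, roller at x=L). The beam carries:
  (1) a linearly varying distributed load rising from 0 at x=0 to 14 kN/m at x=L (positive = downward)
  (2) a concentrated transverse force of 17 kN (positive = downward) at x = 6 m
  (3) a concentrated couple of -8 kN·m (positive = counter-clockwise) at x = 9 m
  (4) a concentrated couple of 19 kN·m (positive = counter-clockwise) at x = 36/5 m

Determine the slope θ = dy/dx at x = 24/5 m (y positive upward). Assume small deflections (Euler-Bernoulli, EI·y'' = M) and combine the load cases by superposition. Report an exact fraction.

Load 1 — triangular load w₀=14 kN/m (0→w₀ over full span):
  θ_1 = -w₀(7L⁴-30L²x²+15x⁴)/(360LEI) = -14·(7·12⁴-30·12²·(24/5)²+15·(24/5)⁴)/(360·12·50000) = -6783/1953125 rad
Load 2 — point force P=17 kN at a=6 m (b=L-a=6):
  θ_2 = -Pb(L²-b²-3x²)/(6LEI)  [x≤a] = -17·6·(12²-6²-3·(24/5)²)/(6·12·50000) = -1377/1250000 rad
Load 3 — applied couple M₀=-8 kN·m at a=9 m (b=L-a=3):
  θ_3 = (M₀x²/(2L)+C₁)/EI  [x≤a] with C₁=M₀(3b²-L²)/(6L)=13 = ((-8)·(24/5)²/(2·12)+13)/50000 = 133/1250000 rad
Load 4 — applied couple M₀=19 kN·m at a=36/5 m (b=L-a=24/5):
  θ_4 = (M₀x²/(2L)+C₁)/EI  [x≤a] with C₁=M₀(3b²-L²)/(6L)=-494/25 = (19·(24/5)²/(2·12)+(-494/25))/50000 = -19/625000 rad
Superposition: θ = Σ θ_i = -70289/15625000 rad ≈ -0.004498 rad

θ(24/5) = -70289/15625000 rad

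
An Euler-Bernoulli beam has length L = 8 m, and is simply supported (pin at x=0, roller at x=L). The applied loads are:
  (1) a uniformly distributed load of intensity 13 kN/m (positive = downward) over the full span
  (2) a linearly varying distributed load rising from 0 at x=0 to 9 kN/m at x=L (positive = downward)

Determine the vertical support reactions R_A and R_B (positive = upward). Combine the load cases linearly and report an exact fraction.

R_A = 64 kN, R_B = 76 kN

Load 1 — uniform load w=13 kN/m over full span:
  R_A = wL/2 = 13·8/2 = 52 kN
  R_B = wL/2 = 13·8/2 = 52 kN
Load 2 — triangular load w₀=9 kN/m (0→w₀ over full span):
  R_A = w₀L/6 = 9·8/6 = 12 kN
  R_B = w₀L/3 = 9·8/3 = 24 kN
Superposition: R_A = 64 kN, R_B = 76 kN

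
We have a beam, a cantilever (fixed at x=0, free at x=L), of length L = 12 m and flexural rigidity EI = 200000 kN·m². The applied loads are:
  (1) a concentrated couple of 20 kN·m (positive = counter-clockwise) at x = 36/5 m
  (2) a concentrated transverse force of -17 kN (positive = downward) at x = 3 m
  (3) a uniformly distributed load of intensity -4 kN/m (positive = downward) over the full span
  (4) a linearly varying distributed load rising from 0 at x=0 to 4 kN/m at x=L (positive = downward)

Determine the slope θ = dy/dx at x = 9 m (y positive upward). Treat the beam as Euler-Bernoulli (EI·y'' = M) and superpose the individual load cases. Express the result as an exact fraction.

θ(9) = 4059/1600000 rad

Load 1 — applied couple M₀=20 kN·m at a=36/5 m (b=L-a=24/5):
  θ_1 = M₀a/EI  [x>a] = 20·(36/5)/200000 = 9/12500 rad
Load 2 — point force P=-17 kN at a=3 m (b=L-a=9):
  θ_2 = -Pa²/(2EI)  [x>a] = -(-17)·3²/(2·200000) = 153/400000 rad
Load 3 — uniform load w=-4 kN/m over full span:
  θ_3 = -wx(x²-3Lx+3L²)/(6EI) = -(-4)·9·(9²-3·12·9+3·12²)/(6·200000) = 567/100000 rad
Load 4 — triangular load w₀=4 kN/m (0→w₀ over full span):
  θ_4 = (w₀Lx²/4-w₀L²x/3-w₀x⁴/(24L))/EI = (4·12·9²/4-4·12²·9/3-4·9⁴/(24·12))/200000 = -6777/1600000 rad
Superposition: θ = Σ θ_i = 4059/1600000 rad ≈ 0.002537 rad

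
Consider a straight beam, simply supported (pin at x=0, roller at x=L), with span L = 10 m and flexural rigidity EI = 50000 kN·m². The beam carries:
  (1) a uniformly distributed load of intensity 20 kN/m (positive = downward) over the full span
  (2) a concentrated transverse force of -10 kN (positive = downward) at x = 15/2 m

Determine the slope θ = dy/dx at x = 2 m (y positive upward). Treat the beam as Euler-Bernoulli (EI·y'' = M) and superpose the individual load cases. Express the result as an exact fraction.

θ(2) = -2003/160000 rad

Load 1 — uniform load w=20 kN/m over full span:
  θ_1 = -w(L³-6Lx²+4x³)/(24EI) = -20·(10³-6·10·2²+4·2³)/(24·50000) = -33/2500 rad
Load 2 — point force P=-10 kN at a=15/2 m (b=L-a=5/2):
  θ_2 = -Pb(L²-b²-3x²)/(6LEI)  [x≤a] = -(-10)·(5/2)·(10²-(5/2)²-3·2²)/(6·10·50000) = 109/160000 rad
Superposition: θ = Σ θ_i = -2003/160000 rad ≈ -0.012519 rad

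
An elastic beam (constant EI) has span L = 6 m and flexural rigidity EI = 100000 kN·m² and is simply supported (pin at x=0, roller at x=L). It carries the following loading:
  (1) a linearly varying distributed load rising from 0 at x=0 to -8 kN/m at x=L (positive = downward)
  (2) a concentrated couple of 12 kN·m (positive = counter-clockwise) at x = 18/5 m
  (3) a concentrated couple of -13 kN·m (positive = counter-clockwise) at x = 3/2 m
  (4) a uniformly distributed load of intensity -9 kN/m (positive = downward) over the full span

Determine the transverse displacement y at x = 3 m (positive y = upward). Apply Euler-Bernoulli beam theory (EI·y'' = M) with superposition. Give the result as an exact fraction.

Load 1 — triangular load w₀=-8 kN/m (0→w₀ over full span):
  y_1 = -w₀x(7L⁴-10L²x²+3x⁴)/(360LEI) = -(-8)·3·(7·6⁴-10·6²·3²+3·3⁴)/(360·6·100000) = 27/40000 m
Load 2 — applied couple M₀=12 kN·m at a=18/5 m (b=L-a=12/5):
  y_2 = (M₀x³/(6L)+C₁x)/EI  [x≤a] with C₁=M₀(3b²-L²)/(6L)=-156/25 = (12·3³/(6·6)+(-156/25)·3)/100000 = -243/2500000 m
Load 3 — applied couple M₀=-13 kN·m at a=3/2 m (b=L-a=9/2):
  y_3 = (M₀x³/(6L)-M₀(x-a)²/2+C₁x)/EI  [x>a] with C₁=M₀(3b²-L²)/(6L)=-143/16 = ((-13)·3³/(6·6)-(-13)·(3-(3/2))²/2+(-143/16)·3)/100000 = -351/1600000 m
Load 4 — uniform load w=-9 kN/m over full span:
  y_4 = -wx(L³-2Lx²+x³)/(24EI) = -(-9)·3·(6³-2·6·3²+3³)/(24·100000) = 243/160000 m
Superposition: y = Σ y_i = 75087/40000000 m ≈ 0.001877 m

y(3) = 75087/40000000 m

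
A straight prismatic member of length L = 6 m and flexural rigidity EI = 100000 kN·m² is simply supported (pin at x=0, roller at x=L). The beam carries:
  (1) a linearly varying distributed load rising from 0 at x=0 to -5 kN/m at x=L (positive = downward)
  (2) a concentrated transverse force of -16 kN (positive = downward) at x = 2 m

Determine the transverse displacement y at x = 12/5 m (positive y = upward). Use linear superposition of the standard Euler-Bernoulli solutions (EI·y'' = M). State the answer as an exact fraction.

y(12/5) = 78407/78125000 m

Load 1 — triangular load w₀=-5 kN/m (0→w₀ over full span):
  y_1 = -w₀x(7L⁴-10L²x²+3x⁴)/(360LEI) = -(-5)·(12/5)·(7·6⁴-10·6²·(12/5)²+3·(12/5)⁴)/(360·6·100000) = 30807/78125000 m
Load 2 — point force P=-16 kN at a=2 m (b=L-a=4):
  y_2 = -Pa(L-x)(2Lx-a²-x²)/(6LEI)  [x>a] = -(-16)·2·(6-(12/5))·(2·6·(12/5)-2²-(12/5)²)/(6·6·100000) = 238/390625 m
Superposition: y = Σ y_i = 78407/78125000 m ≈ 0.001004 m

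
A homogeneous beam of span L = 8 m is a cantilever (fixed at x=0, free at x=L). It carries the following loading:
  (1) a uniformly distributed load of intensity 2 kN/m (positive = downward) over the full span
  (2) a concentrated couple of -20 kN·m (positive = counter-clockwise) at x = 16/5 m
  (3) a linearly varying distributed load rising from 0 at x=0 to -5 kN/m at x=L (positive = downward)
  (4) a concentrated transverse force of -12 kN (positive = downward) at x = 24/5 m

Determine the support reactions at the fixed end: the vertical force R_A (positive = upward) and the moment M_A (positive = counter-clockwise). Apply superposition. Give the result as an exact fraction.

Load 1 — uniform load w=2 kN/m over full span:
  R_A = wL = 2·8 = 16 kN
  M_A = wL²/2 = 2·8²/2 = 64 kN·m
Load 2 — applied couple M₀=-20 kN·m at a=16/5 m (b=L-a=24/5):
  R_A = 0 kN
  M_A = -M₀ = -(-20) = 20 kN·m
Load 3 — triangular load w₀=-5 kN/m (0→w₀ over full span):
  R_A = w₀L/2 = (-5)·8/2 = -20 kN
  M_A = w₀L²/3 = (-5)·8²/3 = -320/3 kN·m
Load 4 — point force P=-12 kN at a=24/5 m (b=L-a=16/5):
  R_A = P = (-12) = -12 kN
  M_A = Pa = (-12)·(24/5) = -288/5 kN·m
Superposition: R_A = -16 kN, M_A = -1204/15 kN·m

R_A = -16 kN, M_A = -1204/15 kN·m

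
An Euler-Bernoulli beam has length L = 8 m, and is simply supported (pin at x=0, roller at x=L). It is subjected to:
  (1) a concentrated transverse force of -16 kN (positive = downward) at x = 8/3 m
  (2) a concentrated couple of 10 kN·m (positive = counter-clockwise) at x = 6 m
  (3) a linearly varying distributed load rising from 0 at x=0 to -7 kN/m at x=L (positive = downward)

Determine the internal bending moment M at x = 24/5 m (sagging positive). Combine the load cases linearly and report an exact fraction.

M(24/5) = -14902/375 kN·m

Load 1 — point force P=-16 kN at a=8/3 m (b=L-a=16/3):
  M_1 = Pa(L-x)/L  [x>a] = (-16)·(8/3)·(8-(24/5))/8 = -256/15 kN·m
Load 2 — applied couple M₀=10 kN·m at a=6 m (b=L-a=2):
  M_2 = M₀x/L  [x≤a] = 10·(24/5)/8 = 6 kN·m
Load 3 — triangular load w₀=-7 kN/m (0→w₀ over full span):
  M_3 = w₀Lx/6 - w₀x³/(6L) = (-7)·8·(24/5)/6 - (-7)·(24/5)³/(6·8) = -3584/125 kN·m
Superposition: M = Σ M_i = -14902/375 kN·m ≈ -39.738667 kN·m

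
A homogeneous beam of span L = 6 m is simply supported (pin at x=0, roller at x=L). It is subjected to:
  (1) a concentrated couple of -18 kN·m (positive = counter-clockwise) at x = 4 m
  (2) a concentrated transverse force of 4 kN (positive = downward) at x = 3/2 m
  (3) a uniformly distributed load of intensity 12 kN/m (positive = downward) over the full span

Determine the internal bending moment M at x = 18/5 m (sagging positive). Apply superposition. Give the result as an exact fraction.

Load 1 — applied couple M₀=-18 kN·m at a=4 m (b=L-a=2):
  M_1 = M₀x/L  [x≤a] = (-18)·(18/5)/6 = -54/5 kN·m
Load 2 — point force P=4 kN at a=3/2 m (b=L-a=9/2):
  M_2 = Pa(L-x)/L  [x>a] = 4·(3/2)·(6-(18/5))/6 = 12/5 kN·m
Load 3 — uniform load w=12 kN/m over full span:
  M_3 = wx(L-x)/2 = 12·(18/5)·(6-(18/5))/2 = 1296/25 kN·m
Superposition: M = Σ M_i = 1086/25 kN·m ≈ 43.440000 kN·m

M(18/5) = 1086/25 kN·m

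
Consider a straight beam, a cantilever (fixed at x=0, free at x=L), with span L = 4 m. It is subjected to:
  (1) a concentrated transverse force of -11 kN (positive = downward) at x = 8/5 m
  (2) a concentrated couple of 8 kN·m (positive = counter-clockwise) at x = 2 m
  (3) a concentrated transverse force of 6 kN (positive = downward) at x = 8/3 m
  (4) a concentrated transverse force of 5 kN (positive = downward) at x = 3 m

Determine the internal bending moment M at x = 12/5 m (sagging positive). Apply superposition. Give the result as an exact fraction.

Load 1 — point force P=-11 kN at a=8/5 m (b=L-a=12/5):
  M_1 = 0  [x>a] = 0 kN·m
Load 2 — applied couple M₀=8 kN·m at a=2 m (b=L-a=2):
  M_2 = 0  [x>a] = 0 kN·m
Load 3 — point force P=6 kN at a=8/3 m (b=L-a=4/3):
  M_3 = -P(a-x)  [x≤a] = -6·((8/3)-(12/5)) = -8/5 kN·m
Load 4 — point force P=5 kN at a=3 m (b=L-a=1):
  M_4 = -P(a-x)  [x≤a] = -5·(3-(12/5)) = -3 kN·m
Superposition: M = Σ M_i = -23/5 kN·m ≈ -4.600000 kN·m

M(12/5) = -23/5 kN·m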